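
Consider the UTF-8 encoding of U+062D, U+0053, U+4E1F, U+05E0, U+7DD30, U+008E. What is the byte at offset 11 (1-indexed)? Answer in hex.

0xB4

1-indexed offset 11 is 0-indexed offset 10.
U+062D → 2-byte form D8 AD at offsets 0–1.
U+0053 → 1-byte form 53 at offsets 2–2.
U+4E1F → 3-byte form E4 B8 9F at offsets 3–5.
U+05E0 → 2-byte form D7 A0 at offsets 6–7.
U+7DD30 → 4-byte form F1 BD B4 B0 at offsets 8–11.
Offset 10 falls in char 5's range; it's byte 3 of F1 BD B4 B0 = 0xB4.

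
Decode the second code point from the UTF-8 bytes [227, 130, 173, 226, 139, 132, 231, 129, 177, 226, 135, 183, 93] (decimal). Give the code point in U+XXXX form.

U+22C4

Offset 0: leading byte 0xE3 = 11100011 → 3-byte char #1 = E3 82 AD.
Offset 3: leading byte 0xE2 = 11100010 → 3-byte char #2 = E2 8B 84.
Leading byte 0xE2 = 11100010 matches 1110xxxx → 3-byte sequence.
Byte 1: 0xE2 = 11100010, payload 0010 (4 bits).
Byte 2: 0x8B = 10001011 (10xxxxxx ✓), payload 001011.
Byte 3: 0x84 = 10000100 (10xxxxxx ✓), payload 000100.
Concatenate: 0010001011000100 = 0x22C4 (16 bits → U+22C4).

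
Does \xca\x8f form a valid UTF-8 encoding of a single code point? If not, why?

Leading byte 0xCA = 11001010 → 2-byte form.
Continuation bytes 0x8F=10001111 all match 10xxxxxx.
Decoded value 0x28F is ≥ 0x80 (shortest form) and not a surrogate.

valid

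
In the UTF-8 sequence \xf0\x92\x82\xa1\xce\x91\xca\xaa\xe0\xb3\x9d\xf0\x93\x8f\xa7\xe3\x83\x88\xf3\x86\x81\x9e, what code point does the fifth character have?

U+133E7

Offset 0: leading byte 0xF0 = 11110000 → 4-byte char #1 = F0 92 82 A1.
Offset 4: leading byte 0xCE = 11001110 → 2-byte char #2 = CE 91.
Offset 6: leading byte 0xCA = 11001010 → 2-byte char #3 = CA AA.
Offset 8: leading byte 0xE0 = 11100000 → 3-byte char #4 = E0 B3 9D.
Offset 11: leading byte 0xF0 = 11110000 → 4-byte char #5 = F0 93 8F A7.
Leading byte 0xF0 = 11110000 matches 11110xxx → 4-byte sequence.
Byte 1: 0xF0 = 11110000, payload 000 (3 bits).
Byte 2: 0x93 = 10010011 (10xxxxxx ✓), payload 010011.
Byte 3: 0x8F = 10001111 (10xxxxxx ✓), payload 001111.
Byte 4: 0xA7 = 10100111 (10xxxxxx ✓), payload 100111.
Concatenate: 000010011001111100111 = 0x133E7 (21 bits → U+133E7).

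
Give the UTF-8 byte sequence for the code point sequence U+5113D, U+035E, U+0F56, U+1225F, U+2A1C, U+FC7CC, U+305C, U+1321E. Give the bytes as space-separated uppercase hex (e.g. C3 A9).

F1 91 84 BD CD 9E E0 BD 96 F0 92 89 9F E2 A8 9C F3 BC 9F 8C E3 81 9C F0 93 88 9E

U+5113D: 4-byte form → F1 91 84 BD.
U+035E: 2-byte form → CD 9E.
U+0F56: 3-byte form → E0 BD 96.
U+1225F: 4-byte form → F0 92 89 9F.
U+2A1C: 3-byte form → E2 A8 9C.
U+FC7CC: 4-byte form → F3 BC 9F 8C.
U+305C: 3-byte form → E3 81 9C.
U+1321E: 4-byte form → F0 93 88 9E.
Concatenated (27 bytes): F1 91 84 BD CD 9E E0 BD 96 F0 92 89 9F E2 A8 9C F3 BC 9F 8C E3 81 9C F0 93 88 9E.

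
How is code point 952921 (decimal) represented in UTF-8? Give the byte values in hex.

F3 A8 A9 99

U+E8A59 = 0xE8A59 = 952921 decimal. In range U+10000–U+10FFFF → 4-byte form: 11110xxx 10xxxxxx 10xxxxxx 10xxxxxx.
Binary (21 bits): 011101000101001011001.
Split 3+6+6+6: 011 | 101000 | 101001 | 011001.
Byte 1: 11110011 = 0xF3.
Byte 2: 10101000 = 0xA8.
Byte 3: 10101001 = 0xA9.
Byte 4: 10011001 = 0x99.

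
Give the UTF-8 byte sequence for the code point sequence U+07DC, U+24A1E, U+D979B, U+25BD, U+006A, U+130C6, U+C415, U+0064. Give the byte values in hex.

DF 9C F0 A4 A8 9E F3 99 9E 9B E2 96 BD 6A F0 93 83 86 EC 90 95 64

U+07DC: 2-byte form → DF 9C.
U+24A1E: 4-byte form → F0 A4 A8 9E.
U+D979B: 4-byte form → F3 99 9E 9B.
U+25BD: 3-byte form → E2 96 BD.
U+006A: 1-byte form → 6A.
U+130C6: 4-byte form → F0 93 83 86.
U+C415: 3-byte form → EC 90 95.
U+0064: 1-byte form → 64.
Concatenated (22 bytes): DF 9C F0 A4 A8 9E F3 99 9E 9B E2 96 BD 6A F0 93 83 86 EC 90 95 64.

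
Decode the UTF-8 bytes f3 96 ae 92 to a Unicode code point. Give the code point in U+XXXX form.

U+D6B92

Leading byte 0xF3 = 11110011 matches 11110xxx → 4-byte sequence.
Byte 1: 0xF3 = 11110011, payload 011 (3 bits).
Byte 2: 0x96 = 10010110 (10xxxxxx ✓), payload 010110.
Byte 3: 0xAE = 10101110 (10xxxxxx ✓), payload 101110.
Byte 4: 0x92 = 10010010 (10xxxxxx ✓), payload 010010.
Concatenate: 011010110101110010010 = 0xD6B92 (21 bits → U+D6B92).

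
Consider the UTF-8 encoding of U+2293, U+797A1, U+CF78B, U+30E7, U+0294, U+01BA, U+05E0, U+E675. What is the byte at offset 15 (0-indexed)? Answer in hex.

U+2293 → 3-byte form E2 8A 93 at offsets 0–2.
U+797A1 → 4-byte form F1 B9 9E A1 at offsets 3–6.
U+CF78B → 4-byte form F3 8F 9E 8B at offsets 7–10.
U+30E7 → 3-byte form E3 83 A7 at offsets 11–13.
U+0294 → 2-byte form CA 94 at offsets 14–15.
Offset 15 falls in char 5's range; it's byte 2 of CA 94 = 0x94.

0x94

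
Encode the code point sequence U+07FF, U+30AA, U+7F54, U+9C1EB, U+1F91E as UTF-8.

U+07FF: 2-byte form → DF BF.
U+30AA: 3-byte form → E3 82 AA.
U+7F54: 3-byte form → E7 BD 94.
U+9C1EB: 4-byte form → F2 9C 87 AB.
U+1F91E: 4-byte form → F0 9F A4 9E.
Concatenated (16 bytes): DF BF E3 82 AA E7 BD 94 F2 9C 87 AB F0 9F A4 9E.

DF BF E3 82 AA E7 BD 94 F2 9C 87 AB F0 9F A4 9E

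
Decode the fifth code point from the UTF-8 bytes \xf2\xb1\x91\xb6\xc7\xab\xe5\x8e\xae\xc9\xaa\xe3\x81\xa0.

U+3060

Offset 0: leading byte 0xF2 = 11110010 → 4-byte char #1 = F2 B1 91 B6.
Offset 4: leading byte 0xC7 = 11000111 → 2-byte char #2 = C7 AB.
Offset 6: leading byte 0xE5 = 11100101 → 3-byte char #3 = E5 8E AE.
Offset 9: leading byte 0xC9 = 11001001 → 2-byte char #4 = C9 AA.
Offset 11: leading byte 0xE3 = 11100011 → 3-byte char #5 = E3 81 A0.
Leading byte 0xE3 = 11100011 matches 1110xxxx → 3-byte sequence.
Byte 1: 0xE3 = 11100011, payload 0011 (4 bits).
Byte 2: 0x81 = 10000001 (10xxxxxx ✓), payload 000001.
Byte 3: 0xA0 = 10100000 (10xxxxxx ✓), payload 100000.
Concatenate: 0011000001100000 = 0x3060 (16 bits → U+3060).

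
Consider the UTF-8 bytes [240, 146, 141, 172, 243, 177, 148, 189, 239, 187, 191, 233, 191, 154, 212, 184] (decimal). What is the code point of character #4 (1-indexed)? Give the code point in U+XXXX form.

Offset 0: leading byte 0xF0 = 11110000 → 4-byte char #1 = F0 92 8D AC.
Offset 4: leading byte 0xF3 = 11110011 → 4-byte char #2 = F3 B1 94 BD.
Offset 8: leading byte 0xEF = 11101111 → 3-byte char #3 = EF BB BF.
Offset 11: leading byte 0xE9 = 11101001 → 3-byte char #4 = E9 BF 9A.
Leading byte 0xE9 = 11101001 matches 1110xxxx → 3-byte sequence.
Byte 1: 0xE9 = 11101001, payload 1001 (4 bits).
Byte 2: 0xBF = 10111111 (10xxxxxx ✓), payload 111111.
Byte 3: 0x9A = 10011010 (10xxxxxx ✓), payload 011010.
Concatenate: 1001111111011010 = 0x9FDA (16 bits → U+9FDA).

U+9FDA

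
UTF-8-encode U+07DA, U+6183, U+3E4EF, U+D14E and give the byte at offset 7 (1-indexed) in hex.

1-indexed offset 7 is 0-indexed offset 6.
U+07DA → 2-byte form DF 9A at offsets 0–1.
U+6183 → 3-byte form E6 86 83 at offsets 2–4.
U+3E4EF → 4-byte form F0 BE 93 AF at offsets 5–8.
Offset 6 falls in char 3's range; it's byte 2 of F0 BE 93 AF = 0xBE.

0xBE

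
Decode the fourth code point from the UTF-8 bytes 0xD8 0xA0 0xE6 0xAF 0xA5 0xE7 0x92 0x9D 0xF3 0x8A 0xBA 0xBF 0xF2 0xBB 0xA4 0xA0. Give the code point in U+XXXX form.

Offset 0: leading byte 0xD8 = 11011000 → 2-byte char #1 = D8 A0.
Offset 2: leading byte 0xE6 = 11100110 → 3-byte char #2 = E6 AF A5.
Offset 5: leading byte 0xE7 = 11100111 → 3-byte char #3 = E7 92 9D.
Offset 8: leading byte 0xF3 = 11110011 → 4-byte char #4 = F3 8A BA BF.
Leading byte 0xF3 = 11110011 matches 11110xxx → 4-byte sequence.
Byte 1: 0xF3 = 11110011, payload 011 (3 bits).
Byte 2: 0x8A = 10001010 (10xxxxxx ✓), payload 001010.
Byte 3: 0xBA = 10111010 (10xxxxxx ✓), payload 111010.
Byte 4: 0xBF = 10111111 (10xxxxxx ✓), payload 111111.
Concatenate: 011001010111010111111 = 0xCAEBF (21 bits → U+CAEBF).

U+CAEBF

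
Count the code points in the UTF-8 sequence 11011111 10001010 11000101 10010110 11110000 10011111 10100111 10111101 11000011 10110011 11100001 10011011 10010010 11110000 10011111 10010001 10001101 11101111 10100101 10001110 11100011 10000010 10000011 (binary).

Byte at offset 0: 0xDF = 11011111 → 2-byte char (#1). Advance 2.
Byte at offset 2: 0xC5 = 11000101 → 2-byte char (#2). Advance 2.
Byte at offset 4: 0xF0 = 11110000 → 4-byte char (#3). Advance 4.
Byte at offset 8: 0xC3 = 11000011 → 2-byte char (#4). Advance 2.
Byte at offset 10: 0xE1 = 11100001 → 3-byte char (#5). Advance 3.
Byte at offset 13: 0xF0 = 11110000 → 4-byte char (#6). Advance 4.
Byte at offset 17: 0xEF = 11101111 → 3-byte char (#7). Advance 3.
Byte at offset 20: 0xE3 = 11100011 → 3-byte char (#8). Advance 3.
Reached end at offset 23 after 8 code points.

8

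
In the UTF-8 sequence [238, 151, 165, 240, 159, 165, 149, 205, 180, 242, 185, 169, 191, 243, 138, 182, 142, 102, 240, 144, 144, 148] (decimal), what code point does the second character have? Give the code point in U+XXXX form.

Offset 0: leading byte 0xEE = 11101110 → 3-byte char #1 = EE 97 A5.
Offset 3: leading byte 0xF0 = 11110000 → 4-byte char #2 = F0 9F A5 95.
Leading byte 0xF0 = 11110000 matches 11110xxx → 4-byte sequence.
Byte 1: 0xF0 = 11110000, payload 000 (3 bits).
Byte 2: 0x9F = 10011111 (10xxxxxx ✓), payload 011111.
Byte 3: 0xA5 = 10100101 (10xxxxxx ✓), payload 100101.
Byte 4: 0x95 = 10010101 (10xxxxxx ✓), payload 010101.
Concatenate: 000011111100101010101 = 0x1F955 (21 bits → U+1F955).

U+1F955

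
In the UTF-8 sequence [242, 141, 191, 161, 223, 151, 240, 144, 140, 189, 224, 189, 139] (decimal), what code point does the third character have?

Offset 0: leading byte 0xF2 = 11110010 → 4-byte char #1 = F2 8D BF A1.
Offset 4: leading byte 0xDF = 11011111 → 2-byte char #2 = DF 97.
Offset 6: leading byte 0xF0 = 11110000 → 4-byte char #3 = F0 90 8C BD.
Leading byte 0xF0 = 11110000 matches 11110xxx → 4-byte sequence.
Byte 1: 0xF0 = 11110000, payload 000 (3 bits).
Byte 2: 0x90 = 10010000 (10xxxxxx ✓), payload 010000.
Byte 3: 0x8C = 10001100 (10xxxxxx ✓), payload 001100.
Byte 4: 0xBD = 10111101 (10xxxxxx ✓), payload 111101.
Concatenate: 000010000001100111101 = 0x1033D (21 bits → U+1033D).

U+1033D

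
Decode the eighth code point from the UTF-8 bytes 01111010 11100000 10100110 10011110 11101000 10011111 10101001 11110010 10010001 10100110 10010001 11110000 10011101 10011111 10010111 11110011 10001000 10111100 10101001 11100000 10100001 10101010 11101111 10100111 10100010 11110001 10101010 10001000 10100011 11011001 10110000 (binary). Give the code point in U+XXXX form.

Offset 0: leading byte 0x7A = 01111010 → 1-byte char #1 = 7A.
Offset 1: leading byte 0xE0 = 11100000 → 3-byte char #2 = E0 A6 9E.
Offset 4: leading byte 0xE8 = 11101000 → 3-byte char #3 = E8 9F A9.
Offset 7: leading byte 0xF2 = 11110010 → 4-byte char #4 = F2 91 A6 91.
Offset 11: leading byte 0xF0 = 11110000 → 4-byte char #5 = F0 9D 9F 97.
Offset 15: leading byte 0xF3 = 11110011 → 4-byte char #6 = F3 88 BC A9.
Offset 19: leading byte 0xE0 = 11100000 → 3-byte char #7 = E0 A1 AA.
Offset 22: leading byte 0xEF = 11101111 → 3-byte char #8 = EF A7 A2.
Leading byte 0xEF = 11101111 matches 1110xxxx → 3-byte sequence.
Byte 1: 0xEF = 11101111, payload 1111 (4 bits).
Byte 2: 0xA7 = 10100111 (10xxxxxx ✓), payload 100111.
Byte 3: 0xA2 = 10100010 (10xxxxxx ✓), payload 100010.
Concatenate: 1111100111100010 = 0xF9E2 (16 bits → U+F9E2).

U+F9E2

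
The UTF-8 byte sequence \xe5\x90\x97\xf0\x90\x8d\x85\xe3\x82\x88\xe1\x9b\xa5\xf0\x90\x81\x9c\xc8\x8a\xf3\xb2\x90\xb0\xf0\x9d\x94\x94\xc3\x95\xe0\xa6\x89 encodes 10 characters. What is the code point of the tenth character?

Offset 0: leading byte 0xE5 = 11100101 → 3-byte char #1 = E5 90 97.
Offset 3: leading byte 0xF0 = 11110000 → 4-byte char #2 = F0 90 8D 85.
Offset 7: leading byte 0xE3 = 11100011 → 3-byte char #3 = E3 82 88.
Offset 10: leading byte 0xE1 = 11100001 → 3-byte char #4 = E1 9B A5.
Offset 13: leading byte 0xF0 = 11110000 → 4-byte char #5 = F0 90 81 9C.
Offset 17: leading byte 0xC8 = 11001000 → 2-byte char #6 = C8 8A.
Offset 19: leading byte 0xF3 = 11110011 → 4-byte char #7 = F3 B2 90 B0.
Offset 23: leading byte 0xF0 = 11110000 → 4-byte char #8 = F0 9D 94 94.
Offset 27: leading byte 0xC3 = 11000011 → 2-byte char #9 = C3 95.
Offset 29: leading byte 0xE0 = 11100000 → 3-byte char #10 = E0 A6 89.
Leading byte 0xE0 = 11100000 matches 1110xxxx → 3-byte sequence.
Byte 1: 0xE0 = 11100000, payload 0000 (4 bits).
Byte 2: 0xA6 = 10100110 (10xxxxxx ✓), payload 100110.
Byte 3: 0x89 = 10001001 (10xxxxxx ✓), payload 001001.
Concatenate: 0000100110001001 = 0x989 (16 bits → U+0989).

U+0989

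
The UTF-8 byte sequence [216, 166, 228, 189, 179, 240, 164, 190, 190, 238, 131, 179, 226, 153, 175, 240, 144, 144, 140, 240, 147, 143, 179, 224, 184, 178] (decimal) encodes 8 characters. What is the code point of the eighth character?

Offset 0: leading byte 0xD8 = 11011000 → 2-byte char #1 = D8 A6.
Offset 2: leading byte 0xE4 = 11100100 → 3-byte char #2 = E4 BD B3.
Offset 5: leading byte 0xF0 = 11110000 → 4-byte char #3 = F0 A4 BE BE.
Offset 9: leading byte 0xEE = 11101110 → 3-byte char #4 = EE 83 B3.
Offset 12: leading byte 0xE2 = 11100010 → 3-byte char #5 = E2 99 AF.
Offset 15: leading byte 0xF0 = 11110000 → 4-byte char #6 = F0 90 90 8C.
Offset 19: leading byte 0xF0 = 11110000 → 4-byte char #7 = F0 93 8F B3.
Offset 23: leading byte 0xE0 = 11100000 → 3-byte char #8 = E0 B8 B2.
Leading byte 0xE0 = 11100000 matches 1110xxxx → 3-byte sequence.
Byte 1: 0xE0 = 11100000, payload 0000 (4 bits).
Byte 2: 0xB8 = 10111000 (10xxxxxx ✓), payload 111000.
Byte 3: 0xB2 = 10110010 (10xxxxxx ✓), payload 110010.
Concatenate: 0000111000110010 = 0xE32 (16 bits → U+0E32).

U+0E32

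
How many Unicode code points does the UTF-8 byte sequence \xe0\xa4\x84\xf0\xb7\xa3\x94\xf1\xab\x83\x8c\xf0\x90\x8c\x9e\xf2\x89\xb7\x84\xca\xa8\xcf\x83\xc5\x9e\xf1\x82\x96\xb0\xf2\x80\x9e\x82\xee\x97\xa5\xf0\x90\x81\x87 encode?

12

Byte at offset 0: 0xE0 = 11100000 → 3-byte char (#1). Advance 3.
Byte at offset 3: 0xF0 = 11110000 → 4-byte char (#2). Advance 4.
Byte at offset 7: 0xF1 = 11110001 → 4-byte char (#3). Advance 4.
Byte at offset 11: 0xF0 = 11110000 → 4-byte char (#4). Advance 4.
Byte at offset 15: 0xF2 = 11110010 → 4-byte char (#5). Advance 4.
Byte at offset 19: 0xCA = 11001010 → 2-byte char (#6). Advance 2.
Byte at offset 21: 0xCF = 11001111 → 2-byte char (#7). Advance 2.
Byte at offset 23: 0xC5 = 11000101 → 2-byte char (#8). Advance 2.
Byte at offset 25: 0xF1 = 11110001 → 4-byte char (#9). Advance 4.
Byte at offset 29: 0xF2 = 11110010 → 4-byte char (#10). Advance 4.
Byte at offset 33: 0xEE = 11101110 → 3-byte char (#11). Advance 3.
Byte at offset 36: 0xF0 = 11110000 → 4-byte char (#12). Advance 4.
Reached end at offset 40 after 12 code points.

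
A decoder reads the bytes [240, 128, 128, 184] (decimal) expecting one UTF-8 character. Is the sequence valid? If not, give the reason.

Leading byte 0xF0 = 11110000 → 4-byte form.
Continuation bytes all match 10xxxxxx. Payload decodes to 0x38.
But 0x38 < 0x10000, the minimum for a 4-byte sequence — this is an overlong encoding.

invalid (overlong encoding)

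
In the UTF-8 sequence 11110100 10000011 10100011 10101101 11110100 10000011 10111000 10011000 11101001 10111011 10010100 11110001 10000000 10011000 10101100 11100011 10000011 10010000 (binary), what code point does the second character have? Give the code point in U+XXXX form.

Offset 0: leading byte 0xF4 = 11110100 → 4-byte char #1 = F4 83 A3 AD.
Offset 4: leading byte 0xF4 = 11110100 → 4-byte char #2 = F4 83 B8 98.
Leading byte 0xF4 = 11110100 matches 11110xxx → 4-byte sequence.
Byte 1: 0xF4 = 11110100, payload 100 (3 bits).
Byte 2: 0x83 = 10000011 (10xxxxxx ✓), payload 000011.
Byte 3: 0xB8 = 10111000 (10xxxxxx ✓), payload 111000.
Byte 4: 0x98 = 10011000 (10xxxxxx ✓), payload 011000.
Concatenate: 100000011111000011000 = 0x103E18 (21 bits → U+103E18).

U+103E18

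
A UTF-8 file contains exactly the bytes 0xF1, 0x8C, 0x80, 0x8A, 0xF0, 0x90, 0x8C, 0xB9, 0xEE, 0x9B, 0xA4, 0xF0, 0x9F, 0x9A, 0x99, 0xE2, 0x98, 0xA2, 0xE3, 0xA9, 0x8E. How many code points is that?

Byte at offset 0: 0xF1 = 11110001 → 4-byte char (#1). Advance 4.
Byte at offset 4: 0xF0 = 11110000 → 4-byte char (#2). Advance 4.
Byte at offset 8: 0xEE = 11101110 → 3-byte char (#3). Advance 3.
Byte at offset 11: 0xF0 = 11110000 → 4-byte char (#4). Advance 4.
Byte at offset 15: 0xE2 = 11100010 → 3-byte char (#5). Advance 3.
Byte at offset 18: 0xE3 = 11100011 → 3-byte char (#6). Advance 3.
Reached end at offset 21 after 6 code points.

6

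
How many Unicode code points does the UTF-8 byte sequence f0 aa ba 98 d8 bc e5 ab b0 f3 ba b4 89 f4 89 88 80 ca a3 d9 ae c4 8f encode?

Byte at offset 0: 0xF0 = 11110000 → 4-byte char (#1). Advance 4.
Byte at offset 4: 0xD8 = 11011000 → 2-byte char (#2). Advance 2.
Byte at offset 6: 0xE5 = 11100101 → 3-byte char (#3). Advance 3.
Byte at offset 9: 0xF3 = 11110011 → 4-byte char (#4). Advance 4.
Byte at offset 13: 0xF4 = 11110100 → 4-byte char (#5). Advance 4.
Byte at offset 17: 0xCA = 11001010 → 2-byte char (#6). Advance 2.
Byte at offset 19: 0xD9 = 11011001 → 2-byte char (#7). Advance 2.
Byte at offset 21: 0xC4 = 11000100 → 2-byte char (#8). Advance 2.
Reached end at offset 23 after 8 code points.

8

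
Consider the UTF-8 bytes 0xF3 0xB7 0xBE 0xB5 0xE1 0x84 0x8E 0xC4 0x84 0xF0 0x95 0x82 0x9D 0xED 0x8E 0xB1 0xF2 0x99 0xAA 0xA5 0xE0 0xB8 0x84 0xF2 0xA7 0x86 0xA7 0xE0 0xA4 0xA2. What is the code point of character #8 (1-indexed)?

Offset 0: leading byte 0xF3 = 11110011 → 4-byte char #1 = F3 B7 BE B5.
Offset 4: leading byte 0xE1 = 11100001 → 3-byte char #2 = E1 84 8E.
Offset 7: leading byte 0xC4 = 11000100 → 2-byte char #3 = C4 84.
Offset 9: leading byte 0xF0 = 11110000 → 4-byte char #4 = F0 95 82 9D.
Offset 13: leading byte 0xED = 11101101 → 3-byte char #5 = ED 8E B1.
Offset 16: leading byte 0xF2 = 11110010 → 4-byte char #6 = F2 99 AA A5.
Offset 20: leading byte 0xE0 = 11100000 → 3-byte char #7 = E0 B8 84.
Offset 23: leading byte 0xF2 = 11110010 → 4-byte char #8 = F2 A7 86 A7.
Leading byte 0xF2 = 11110010 matches 11110xxx → 4-byte sequence.
Byte 1: 0xF2 = 11110010, payload 010 (3 bits).
Byte 2: 0xA7 = 10100111 (10xxxxxx ✓), payload 100111.
Byte 3: 0x86 = 10000110 (10xxxxxx ✓), payload 000110.
Byte 4: 0xA7 = 10100111 (10xxxxxx ✓), payload 100111.
Concatenate: 010100111000110100111 = 0xA71A7 (21 bits → U+A71A7).

U+A71A7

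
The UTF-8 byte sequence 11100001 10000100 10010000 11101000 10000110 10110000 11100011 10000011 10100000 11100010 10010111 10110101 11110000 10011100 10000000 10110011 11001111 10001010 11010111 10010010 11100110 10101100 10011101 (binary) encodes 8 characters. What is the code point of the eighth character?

U+6B1D

Offset 0: leading byte 0xE1 = 11100001 → 3-byte char #1 = E1 84 90.
Offset 3: leading byte 0xE8 = 11101000 → 3-byte char #2 = E8 86 B0.
Offset 6: leading byte 0xE3 = 11100011 → 3-byte char #3 = E3 83 A0.
Offset 9: leading byte 0xE2 = 11100010 → 3-byte char #4 = E2 97 B5.
Offset 12: leading byte 0xF0 = 11110000 → 4-byte char #5 = F0 9C 80 B3.
Offset 16: leading byte 0xCF = 11001111 → 2-byte char #6 = CF 8A.
Offset 18: leading byte 0xD7 = 11010111 → 2-byte char #7 = D7 92.
Offset 20: leading byte 0xE6 = 11100110 → 3-byte char #8 = E6 AC 9D.
Leading byte 0xE6 = 11100110 matches 1110xxxx → 3-byte sequence.
Byte 1: 0xE6 = 11100110, payload 0110 (4 bits).
Byte 2: 0xAC = 10101100 (10xxxxxx ✓), payload 101100.
Byte 3: 0x9D = 10011101 (10xxxxxx ✓), payload 011101.
Concatenate: 0110101100011101 = 0x6B1D (16 bits → U+6B1D).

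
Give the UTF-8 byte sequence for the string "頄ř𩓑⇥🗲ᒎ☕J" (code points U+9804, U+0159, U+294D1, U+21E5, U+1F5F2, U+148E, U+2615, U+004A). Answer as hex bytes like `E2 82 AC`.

U+9804: 3-byte form → E9 A0 84.
U+0159: 2-byte form → C5 99.
U+294D1: 4-byte form → F0 A9 93 91.
U+21E5: 3-byte form → E2 87 A5.
U+1F5F2: 4-byte form → F0 9F 97 B2.
U+148E: 3-byte form → E1 92 8E.
U+2615: 3-byte form → E2 98 95.
U+004A: 1-byte form → 4A.
Concatenated (23 bytes): E9 A0 84 C5 99 F0 A9 93 91 E2 87 A5 F0 9F 97 B2 E1 92 8E E2 98 95 4A.

E9 A0 84 C5 99 F0 A9 93 91 E2 87 A5 F0 9F 97 B2 E1 92 8E E2 98 95 4A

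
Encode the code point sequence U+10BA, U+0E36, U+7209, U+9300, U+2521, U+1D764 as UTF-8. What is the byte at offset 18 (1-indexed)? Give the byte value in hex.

1-indexed offset 18 is 0-indexed offset 17.
U+10BA → 3-byte form E1 82 BA at offsets 0–2.
U+0E36 → 3-byte form E0 B8 B6 at offsets 3–5.
U+7209 → 3-byte form E7 88 89 at offsets 6–8.
U+9300 → 3-byte form E9 8C 80 at offsets 9–11.
U+2521 → 3-byte form E2 94 A1 at offsets 12–14.
U+1D764 → 4-byte form F0 9D 9D A4 at offsets 15–18.
Offset 17 falls in char 6's range; it's byte 3 of F0 9D 9D A4 = 0x9D.

0x9D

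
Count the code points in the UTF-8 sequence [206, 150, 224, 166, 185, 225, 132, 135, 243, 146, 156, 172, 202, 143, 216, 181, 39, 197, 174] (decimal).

8

Byte at offset 0: 0xCE = 11001110 → 2-byte char (#1). Advance 2.
Byte at offset 2: 0xE0 = 11100000 → 3-byte char (#2). Advance 3.
Byte at offset 5: 0xE1 = 11100001 → 3-byte char (#3). Advance 3.
Byte at offset 8: 0xF3 = 11110011 → 4-byte char (#4). Advance 4.
Byte at offset 12: 0xCA = 11001010 → 2-byte char (#5). Advance 2.
Byte at offset 14: 0xD8 = 11011000 → 2-byte char (#6). Advance 2.
Byte at offset 16: 0x27 = 00100111 → 1-byte char (#7). Advance 1.
Byte at offset 17: 0xC5 = 11000101 → 2-byte char (#8). Advance 2.
Reached end at offset 19 after 8 code points.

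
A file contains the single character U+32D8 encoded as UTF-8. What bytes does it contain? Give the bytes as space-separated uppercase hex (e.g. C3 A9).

E3 8B 98

U+32D8 = 0x32D8 = 13016 decimal. In range U+0800–U+FFFF → 3-byte form: 1110xxxx 10xxxxxx 10xxxxxx.
Binary (16 bits): 0011001011011000.
Split 4+6+6: 0011 | 001011 | 011000.
Byte 1: 11100011 = 0xE3.
Byte 2: 10001011 = 0x8B.
Byte 3: 10011000 = 0x98.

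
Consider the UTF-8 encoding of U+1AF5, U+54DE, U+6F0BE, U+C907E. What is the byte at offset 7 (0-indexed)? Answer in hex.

0xAF

U+1AF5 → 3-byte form E1 AB B5 at offsets 0–2.
U+54DE → 3-byte form E5 93 9E at offsets 3–5.
U+6F0BE → 4-byte form F1 AF 82 BE at offsets 6–9.
Offset 7 falls in char 3's range; it's byte 2 of F1 AF 82 BE = 0xAF.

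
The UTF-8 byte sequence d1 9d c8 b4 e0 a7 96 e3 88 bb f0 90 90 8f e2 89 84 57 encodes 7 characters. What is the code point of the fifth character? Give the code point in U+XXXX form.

Offset 0: leading byte 0xD1 = 11010001 → 2-byte char #1 = D1 9D.
Offset 2: leading byte 0xC8 = 11001000 → 2-byte char #2 = C8 B4.
Offset 4: leading byte 0xE0 = 11100000 → 3-byte char #3 = E0 A7 96.
Offset 7: leading byte 0xE3 = 11100011 → 3-byte char #4 = E3 88 BB.
Offset 10: leading byte 0xF0 = 11110000 → 4-byte char #5 = F0 90 90 8F.
Leading byte 0xF0 = 11110000 matches 11110xxx → 4-byte sequence.
Byte 1: 0xF0 = 11110000, payload 000 (3 bits).
Byte 2: 0x90 = 10010000 (10xxxxxx ✓), payload 010000.
Byte 3: 0x90 = 10010000 (10xxxxxx ✓), payload 010000.
Byte 4: 0x8F = 10001111 (10xxxxxx ✓), payload 001111.
Concatenate: 000010000010000001111 = 0x1040F (21 bits → U+1040F).

U+1040F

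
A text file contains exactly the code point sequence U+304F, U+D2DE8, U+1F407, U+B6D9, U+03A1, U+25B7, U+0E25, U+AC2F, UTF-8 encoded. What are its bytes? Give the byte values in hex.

E3 81 8F F3 92 B7 A8 F0 9F 90 87 EB 9B 99 CE A1 E2 96 B7 E0 B8 A5 EA B0 AF

U+304F: 3-byte form → E3 81 8F.
U+D2DE8: 4-byte form → F3 92 B7 A8.
U+1F407: 4-byte form → F0 9F 90 87.
U+B6D9: 3-byte form → EB 9B 99.
U+03A1: 2-byte form → CE A1.
U+25B7: 3-byte form → E2 96 B7.
U+0E25: 3-byte form → E0 B8 A5.
U+AC2F: 3-byte form → EA B0 AF.
Concatenated (25 bytes): E3 81 8F F3 92 B7 A8 F0 9F 90 87 EB 9B 99 CE A1 E2 96 B7 E0 B8 A5 EA B0 AF.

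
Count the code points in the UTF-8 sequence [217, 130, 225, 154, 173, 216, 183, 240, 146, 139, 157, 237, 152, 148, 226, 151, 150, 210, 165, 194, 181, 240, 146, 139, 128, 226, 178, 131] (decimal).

10

Byte at offset 0: 0xD9 = 11011001 → 2-byte char (#1). Advance 2.
Byte at offset 2: 0xE1 = 11100001 → 3-byte char (#2). Advance 3.
Byte at offset 5: 0xD8 = 11011000 → 2-byte char (#3). Advance 2.
Byte at offset 7: 0xF0 = 11110000 → 4-byte char (#4). Advance 4.
Byte at offset 11: 0xED = 11101101 → 3-byte char (#5). Advance 3.
Byte at offset 14: 0xE2 = 11100010 → 3-byte char (#6). Advance 3.
Byte at offset 17: 0xD2 = 11010010 → 2-byte char (#7). Advance 2.
Byte at offset 19: 0xC2 = 11000010 → 2-byte char (#8). Advance 2.
Byte at offset 21: 0xF0 = 11110000 → 4-byte char (#9). Advance 4.
Byte at offset 25: 0xE2 = 11100010 → 3-byte char (#10). Advance 3.
Reached end at offset 28 after 10 code points.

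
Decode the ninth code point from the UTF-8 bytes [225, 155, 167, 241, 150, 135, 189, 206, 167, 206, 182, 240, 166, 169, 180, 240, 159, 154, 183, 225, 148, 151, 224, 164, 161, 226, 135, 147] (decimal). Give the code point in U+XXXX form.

U+21D3

Offset 0: leading byte 0xE1 = 11100001 → 3-byte char #1 = E1 9B A7.
Offset 3: leading byte 0xF1 = 11110001 → 4-byte char #2 = F1 96 87 BD.
Offset 7: leading byte 0xCE = 11001110 → 2-byte char #3 = CE A7.
Offset 9: leading byte 0xCE = 11001110 → 2-byte char #4 = CE B6.
Offset 11: leading byte 0xF0 = 11110000 → 4-byte char #5 = F0 A6 A9 B4.
Offset 15: leading byte 0xF0 = 11110000 → 4-byte char #6 = F0 9F 9A B7.
Offset 19: leading byte 0xE1 = 11100001 → 3-byte char #7 = E1 94 97.
Offset 22: leading byte 0xE0 = 11100000 → 3-byte char #8 = E0 A4 A1.
Offset 25: leading byte 0xE2 = 11100010 → 3-byte char #9 = E2 87 93.
Leading byte 0xE2 = 11100010 matches 1110xxxx → 3-byte sequence.
Byte 1: 0xE2 = 11100010, payload 0010 (4 bits).
Byte 2: 0x87 = 10000111 (10xxxxxx ✓), payload 000111.
Byte 3: 0x93 = 10010011 (10xxxxxx ✓), payload 010011.
Concatenate: 0010000111010011 = 0x21D3 (16 bits → U+21D3).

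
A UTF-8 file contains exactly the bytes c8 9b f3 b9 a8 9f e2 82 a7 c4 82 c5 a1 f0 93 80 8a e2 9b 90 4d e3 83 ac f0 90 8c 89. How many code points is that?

10

Byte at offset 0: 0xC8 = 11001000 → 2-byte char (#1). Advance 2.
Byte at offset 2: 0xF3 = 11110011 → 4-byte char (#2). Advance 4.
Byte at offset 6: 0xE2 = 11100010 → 3-byte char (#3). Advance 3.
Byte at offset 9: 0xC4 = 11000100 → 2-byte char (#4). Advance 2.
Byte at offset 11: 0xC5 = 11000101 → 2-byte char (#5). Advance 2.
Byte at offset 13: 0xF0 = 11110000 → 4-byte char (#6). Advance 4.
Byte at offset 17: 0xE2 = 11100010 → 3-byte char (#7). Advance 3.
Byte at offset 20: 0x4D = 01001101 → 1-byte char (#8). Advance 1.
Byte at offset 21: 0xE3 = 11100011 → 3-byte char (#9). Advance 3.
Byte at offset 24: 0xF0 = 11110000 → 4-byte char (#10). Advance 4.
Reached end at offset 28 after 10 code points.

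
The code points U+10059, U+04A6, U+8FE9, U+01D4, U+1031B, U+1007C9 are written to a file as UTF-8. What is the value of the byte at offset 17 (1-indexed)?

1-indexed offset 17 is 0-indexed offset 16.
U+10059 → 4-byte form F0 90 81 99 at offsets 0–3.
U+04A6 → 2-byte form D2 A6 at offsets 4–5.
U+8FE9 → 3-byte form E8 BF A9 at offsets 6–8.
U+01D4 → 2-byte form C7 94 at offsets 9–10.
U+1031B → 4-byte form F0 90 8C 9B at offsets 11–14.
U+1007C9 → 4-byte form F4 80 9F 89 at offsets 15–18.
Offset 16 falls in char 6's range; it's byte 2 of F4 80 9F 89 = 0x80.

0x80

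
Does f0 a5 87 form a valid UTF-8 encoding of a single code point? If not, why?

Leading byte 0xF0 = 11110000 → 4-byte form, but only 3 bytes are present.

invalid (sequence truncated)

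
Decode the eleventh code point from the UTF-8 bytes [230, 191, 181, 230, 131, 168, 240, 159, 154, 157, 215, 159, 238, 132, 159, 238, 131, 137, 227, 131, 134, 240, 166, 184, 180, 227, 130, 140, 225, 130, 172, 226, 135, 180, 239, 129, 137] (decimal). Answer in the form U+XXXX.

Offset 0: leading byte 0xE6 = 11100110 → 3-byte char #1 = E6 BF B5.
Offset 3: leading byte 0xE6 = 11100110 → 3-byte char #2 = E6 83 A8.
Offset 6: leading byte 0xF0 = 11110000 → 4-byte char #3 = F0 9F 9A 9D.
Offset 10: leading byte 0xD7 = 11010111 → 2-byte char #4 = D7 9F.
Offset 12: leading byte 0xEE = 11101110 → 3-byte char #5 = EE 84 9F.
Offset 15: leading byte 0xEE = 11101110 → 3-byte char #6 = EE 83 89.
Offset 18: leading byte 0xE3 = 11100011 → 3-byte char #7 = E3 83 86.
Offset 21: leading byte 0xF0 = 11110000 → 4-byte char #8 = F0 A6 B8 B4.
Offset 25: leading byte 0xE3 = 11100011 → 3-byte char #9 = E3 82 8C.
Offset 28: leading byte 0xE1 = 11100001 → 3-byte char #10 = E1 82 AC.
Offset 31: leading byte 0xE2 = 11100010 → 3-byte char #11 = E2 87 B4.
Leading byte 0xE2 = 11100010 matches 1110xxxx → 3-byte sequence.
Byte 1: 0xE2 = 11100010, payload 0010 (4 bits).
Byte 2: 0x87 = 10000111 (10xxxxxx ✓), payload 000111.
Byte 3: 0xB4 = 10110100 (10xxxxxx ✓), payload 110100.
Concatenate: 0010000111110100 = 0x21F4 (16 bits → U+21F4).

U+21F4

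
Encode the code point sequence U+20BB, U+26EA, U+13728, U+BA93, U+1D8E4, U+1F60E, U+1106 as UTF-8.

E2 82 BB E2 9B AA F0 93 9C A8 EB AA 93 F0 9D A3 A4 F0 9F 98 8E E1 84 86

U+20BB: 3-byte form → E2 82 BB.
U+26EA: 3-byte form → E2 9B AA.
U+13728: 4-byte form → F0 93 9C A8.
U+BA93: 3-byte form → EB AA 93.
U+1D8E4: 4-byte form → F0 9D A3 A4.
U+1F60E: 4-byte form → F0 9F 98 8E.
U+1106: 3-byte form → E1 84 86.
Concatenated (24 bytes): E2 82 BB E2 9B AA F0 93 9C A8 EB AA 93 F0 9D A3 A4 F0 9F 98 8E E1 84 86.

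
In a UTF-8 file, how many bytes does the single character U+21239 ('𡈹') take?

U+21239 = 0x21239. UTF-8 uses 1 byte below 0x80, 2 below 0x800, 3 below 0x10000, 4 up to 0x10FFFF. 0x21239 is in U+10000–U+10FFFF → 4 bytes.

4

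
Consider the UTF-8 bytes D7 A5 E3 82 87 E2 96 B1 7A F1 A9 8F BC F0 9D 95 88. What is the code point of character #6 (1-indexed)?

Offset 0: leading byte 0xD7 = 11010111 → 2-byte char #1 = D7 A5.
Offset 2: leading byte 0xE3 = 11100011 → 3-byte char #2 = E3 82 87.
Offset 5: leading byte 0xE2 = 11100010 → 3-byte char #3 = E2 96 B1.
Offset 8: leading byte 0x7A = 01111010 → 1-byte char #4 = 7A.
Offset 9: leading byte 0xF1 = 11110001 → 4-byte char #5 = F1 A9 8F BC.
Offset 13: leading byte 0xF0 = 11110000 → 4-byte char #6 = F0 9D 95 88.
Leading byte 0xF0 = 11110000 matches 11110xxx → 4-byte sequence.
Byte 1: 0xF0 = 11110000, payload 000 (3 bits).
Byte 2: 0x9D = 10011101 (10xxxxxx ✓), payload 011101.
Byte 3: 0x95 = 10010101 (10xxxxxx ✓), payload 010101.
Byte 4: 0x88 = 10001000 (10xxxxxx ✓), payload 001000.
Concatenate: 000011101010101001000 = 0x1D548 (21 bits → U+1D548).

U+1D548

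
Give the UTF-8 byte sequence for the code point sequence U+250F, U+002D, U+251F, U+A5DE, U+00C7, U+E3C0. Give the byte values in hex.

U+250F: 3-byte form → E2 94 8F.
U+002D: 1-byte form → 2D.
U+251F: 3-byte form → E2 94 9F.
U+A5DE: 3-byte form → EA 97 9E.
U+00C7: 2-byte form → C3 87.
U+E3C0: 3-byte form → EE 8F 80.
Concatenated (15 bytes): E2 94 8F 2D E2 94 9F EA 97 9E C3 87 EE 8F 80.

E2 94 8F 2D E2 94 9F EA 97 9E C3 87 EE 8F 80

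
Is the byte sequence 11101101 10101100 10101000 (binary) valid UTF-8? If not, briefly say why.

invalid (encodes a surrogate (U+D800–U+DFFF))

Structurally a 3-byte sequence; payload = 0xDB28.
But 0xDB28 is in U+D800–U+DFFF, the surrogate range. Surrogates are not Unicode scalar values and are forbidden in UTF-8.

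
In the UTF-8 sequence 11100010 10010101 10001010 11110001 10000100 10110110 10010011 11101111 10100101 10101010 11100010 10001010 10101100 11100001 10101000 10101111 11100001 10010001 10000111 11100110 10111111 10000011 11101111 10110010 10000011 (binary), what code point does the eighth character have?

Offset 0: leading byte 0xE2 = 11100010 → 3-byte char #1 = E2 95 8A.
Offset 3: leading byte 0xF1 = 11110001 → 4-byte char #2 = F1 84 B6 93.
Offset 7: leading byte 0xEF = 11101111 → 3-byte char #3 = EF A5 AA.
Offset 10: leading byte 0xE2 = 11100010 → 3-byte char #4 = E2 8A AC.
Offset 13: leading byte 0xE1 = 11100001 → 3-byte char #5 = E1 A8 AF.
Offset 16: leading byte 0xE1 = 11100001 → 3-byte char #6 = E1 91 87.
Offset 19: leading byte 0xE6 = 11100110 → 3-byte char #7 = E6 BF 83.
Offset 22: leading byte 0xEF = 11101111 → 3-byte char #8 = EF B2 83.
Leading byte 0xEF = 11101111 matches 1110xxxx → 3-byte sequence.
Byte 1: 0xEF = 11101111, payload 1111 (4 bits).
Byte 2: 0xB2 = 10110010 (10xxxxxx ✓), payload 110010.
Byte 3: 0x83 = 10000011 (10xxxxxx ✓), payload 000011.
Concatenate: 1111110010000011 = 0xFC83 (16 bits → U+FC83).

U+FC83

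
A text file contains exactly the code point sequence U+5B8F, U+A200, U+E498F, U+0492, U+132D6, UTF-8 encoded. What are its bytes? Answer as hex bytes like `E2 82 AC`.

E5 AE 8F EA 88 80 F3 A4 A6 8F D2 92 F0 93 8B 96

U+5B8F: 3-byte form → E5 AE 8F.
U+A200: 3-byte form → EA 88 80.
U+E498F: 4-byte form → F3 A4 A6 8F.
U+0492: 2-byte form → D2 92.
U+132D6: 4-byte form → F0 93 8B 96.
Concatenated (16 bytes): E5 AE 8F EA 88 80 F3 A4 A6 8F D2 92 F0 93 8B 96.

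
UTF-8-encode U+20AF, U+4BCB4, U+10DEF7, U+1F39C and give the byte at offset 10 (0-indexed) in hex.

U+20AF → 3-byte form E2 82 AF at offsets 0–2.
U+4BCB4 → 4-byte form F1 8B B2 B4 at offsets 3–6.
U+10DEF7 → 4-byte form F4 8D BB B7 at offsets 7–10.
Offset 10 falls in char 3's range; it's byte 4 of F4 8D BB B7 = 0xB7.

0xB7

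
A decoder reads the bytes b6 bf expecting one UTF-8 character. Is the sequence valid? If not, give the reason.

invalid (continuation byte with no leading byte)

Byte 0xB6 = 10110110 has the form 10xxxxxx — a continuation byte — but there is no preceding leading byte.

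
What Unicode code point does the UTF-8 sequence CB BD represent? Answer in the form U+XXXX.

Leading byte 0xCB = 11001011 matches 110xxxxx → 2-byte sequence.
Byte 1: 0xCB = 11001011, payload 01011 (5 bits).
Byte 2: 0xBD = 10111101 (10xxxxxx ✓), payload 111101.
Concatenate: 01011111101 = 0x2FD (11 bits → U+02FD).

U+02FD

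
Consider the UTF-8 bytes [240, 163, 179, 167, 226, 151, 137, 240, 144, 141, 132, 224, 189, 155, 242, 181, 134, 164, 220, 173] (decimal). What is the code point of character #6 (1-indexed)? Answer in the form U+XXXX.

Offset 0: leading byte 0xF0 = 11110000 → 4-byte char #1 = F0 A3 B3 A7.
Offset 4: leading byte 0xE2 = 11100010 → 3-byte char #2 = E2 97 89.
Offset 7: leading byte 0xF0 = 11110000 → 4-byte char #3 = F0 90 8D 84.
Offset 11: leading byte 0xE0 = 11100000 → 3-byte char #4 = E0 BD 9B.
Offset 14: leading byte 0xF2 = 11110010 → 4-byte char #5 = F2 B5 86 A4.
Offset 18: leading byte 0xDC = 11011100 → 2-byte char #6 = DC AD.
Leading byte 0xDC = 11011100 matches 110xxxxx → 2-byte sequence.
Byte 1: 0xDC = 11011100, payload 11100 (5 bits).
Byte 2: 0xAD = 10101101 (10xxxxxx ✓), payload 101101.
Concatenate: 11100101101 = 0x72D (11 bits → U+072D).

U+072D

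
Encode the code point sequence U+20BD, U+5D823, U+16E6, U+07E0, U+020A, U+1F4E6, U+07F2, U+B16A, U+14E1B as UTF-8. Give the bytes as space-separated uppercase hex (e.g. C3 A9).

E2 82 BD F1 9D A0 A3 E1 9B A6 DF A0 C8 8A F0 9F 93 A6 DF B2 EB 85 AA F0 94 B8 9B

U+20BD: 3-byte form → E2 82 BD.
U+5D823: 4-byte form → F1 9D A0 A3.
U+16E6: 3-byte form → E1 9B A6.
U+07E0: 2-byte form → DF A0.
U+020A: 2-byte form → C8 8A.
U+1F4E6: 4-byte form → F0 9F 93 A6.
U+07F2: 2-byte form → DF B2.
U+B16A: 3-byte form → EB 85 AA.
U+14E1B: 4-byte form → F0 94 B8 9B.
Concatenated (27 bytes): E2 82 BD F1 9D A0 A3 E1 9B A6 DF A0 C8 8A F0 9F 93 A6 DF B2 EB 85 AA F0 94 B8 9B.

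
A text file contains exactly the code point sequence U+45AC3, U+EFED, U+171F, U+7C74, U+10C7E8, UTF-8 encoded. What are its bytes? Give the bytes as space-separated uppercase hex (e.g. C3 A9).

F1 85 AB 83 EE BF AD E1 9C 9F E7 B1 B4 F4 8C 9F A8

U+45AC3: 4-byte form → F1 85 AB 83.
U+EFED: 3-byte form → EE BF AD.
U+171F: 3-byte form → E1 9C 9F.
U+7C74: 3-byte form → E7 B1 B4.
U+10C7E8: 4-byte form → F4 8C 9F A8.
Concatenated (17 bytes): F1 85 AB 83 EE BF AD E1 9C 9F E7 B1 B4 F4 8C 9F A8.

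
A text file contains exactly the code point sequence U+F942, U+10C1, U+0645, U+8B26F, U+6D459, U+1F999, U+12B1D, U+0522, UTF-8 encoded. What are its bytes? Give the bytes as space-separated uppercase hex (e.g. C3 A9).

U+F942: 3-byte form → EF A5 82.
U+10C1: 3-byte form → E1 83 81.
U+0645: 2-byte form → D9 85.
U+8B26F: 4-byte form → F2 8B 89 AF.
U+6D459: 4-byte form → F1 AD 91 99.
U+1F999: 4-byte form → F0 9F A6 99.
U+12B1D: 4-byte form → F0 92 AC 9D.
U+0522: 2-byte form → D4 A2.
Concatenated (26 bytes): EF A5 82 E1 83 81 D9 85 F2 8B 89 AF F1 AD 91 99 F0 9F A6 99 F0 92 AC 9D D4 A2.

EF A5 82 E1 83 81 D9 85 F2 8B 89 AF F1 AD 91 99 F0 9F A6 99 F0 92 AC 9D D4 A2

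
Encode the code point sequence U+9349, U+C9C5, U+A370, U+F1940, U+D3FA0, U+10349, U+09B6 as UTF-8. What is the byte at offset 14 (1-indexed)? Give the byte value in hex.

1-indexed offset 14 is 0-indexed offset 13.
U+9349 → 3-byte form E9 8D 89 at offsets 0–2.
U+C9C5 → 3-byte form EC A7 85 at offsets 3–5.
U+A370 → 3-byte form EA 8D B0 at offsets 6–8.
U+F1940 → 4-byte form F3 B1 A5 80 at offsets 9–12.
U+D3FA0 → 4-byte form F3 93 BE A0 at offsets 13–16.
Offset 13 falls in char 5's range; it's byte 1 of F3 93 BE A0 = 0xF3.

0xF3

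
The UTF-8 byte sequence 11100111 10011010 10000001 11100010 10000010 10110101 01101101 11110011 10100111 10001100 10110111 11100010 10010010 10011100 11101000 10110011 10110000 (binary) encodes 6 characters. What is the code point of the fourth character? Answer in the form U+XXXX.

U+E7337

Offset 0: leading byte 0xE7 = 11100111 → 3-byte char #1 = E7 9A 81.
Offset 3: leading byte 0xE2 = 11100010 → 3-byte char #2 = E2 82 B5.
Offset 6: leading byte 0x6D = 01101101 → 1-byte char #3 = 6D.
Offset 7: leading byte 0xF3 = 11110011 → 4-byte char #4 = F3 A7 8C B7.
Leading byte 0xF3 = 11110011 matches 11110xxx → 4-byte sequence.
Byte 1: 0xF3 = 11110011, payload 011 (3 bits).
Byte 2: 0xA7 = 10100111 (10xxxxxx ✓), payload 100111.
Byte 3: 0x8C = 10001100 (10xxxxxx ✓), payload 001100.
Byte 4: 0xB7 = 10110111 (10xxxxxx ✓), payload 110111.
Concatenate: 011100111001100110111 = 0xE7337 (21 bits → U+E7337).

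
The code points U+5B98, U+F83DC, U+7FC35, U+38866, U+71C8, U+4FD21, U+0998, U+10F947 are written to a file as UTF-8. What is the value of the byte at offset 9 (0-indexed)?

U+5B98 → 3-byte form E5 AE 98 at offsets 0–2.
U+F83DC → 4-byte form F3 B8 8F 9C at offsets 3–6.
U+7FC35 → 4-byte form F1 BF B0 B5 at offsets 7–10.
Offset 9 falls in char 3's range; it's byte 3 of F1 BF B0 B5 = 0xB0.

0xB0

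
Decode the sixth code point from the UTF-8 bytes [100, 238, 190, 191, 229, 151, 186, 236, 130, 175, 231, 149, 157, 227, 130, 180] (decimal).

U+30B4

Offset 0: leading byte 0x64 = 01100100 → 1-byte char #1 = 64.
Offset 1: leading byte 0xEE = 11101110 → 3-byte char #2 = EE BE BF.
Offset 4: leading byte 0xE5 = 11100101 → 3-byte char #3 = E5 97 BA.
Offset 7: leading byte 0xEC = 11101100 → 3-byte char #4 = EC 82 AF.
Offset 10: leading byte 0xE7 = 11100111 → 3-byte char #5 = E7 95 9D.
Offset 13: leading byte 0xE3 = 11100011 → 3-byte char #6 = E3 82 B4.
Leading byte 0xE3 = 11100011 matches 1110xxxx → 3-byte sequence.
Byte 1: 0xE3 = 11100011, payload 0011 (4 bits).
Byte 2: 0x82 = 10000010 (10xxxxxx ✓), payload 000010.
Byte 3: 0xB4 = 10110100 (10xxxxxx ✓), payload 110100.
Concatenate: 0011000010110100 = 0x30B4 (16 bits → U+30B4).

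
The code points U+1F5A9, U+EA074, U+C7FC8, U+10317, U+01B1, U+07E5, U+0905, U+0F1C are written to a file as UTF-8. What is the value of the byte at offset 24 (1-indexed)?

0xE0

1-indexed offset 24 is 0-indexed offset 23.
U+1F5A9 → 4-byte form F0 9F 96 A9 at offsets 0–3.
U+EA074 → 4-byte form F3 AA 81 B4 at offsets 4–7.
U+C7FC8 → 4-byte form F3 87 BF 88 at offsets 8–11.
U+10317 → 4-byte form F0 90 8C 97 at offsets 12–15.
U+01B1 → 2-byte form C6 B1 at offsets 16–17.
U+07E5 → 2-byte form DF A5 at offsets 18–19.
U+0905 → 3-byte form E0 A4 85 at offsets 20–22.
U+0F1C → 3-byte form E0 BC 9C at offsets 23–25.
Offset 23 falls in char 8's range; it's byte 1 of E0 BC 9C = 0xE0.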